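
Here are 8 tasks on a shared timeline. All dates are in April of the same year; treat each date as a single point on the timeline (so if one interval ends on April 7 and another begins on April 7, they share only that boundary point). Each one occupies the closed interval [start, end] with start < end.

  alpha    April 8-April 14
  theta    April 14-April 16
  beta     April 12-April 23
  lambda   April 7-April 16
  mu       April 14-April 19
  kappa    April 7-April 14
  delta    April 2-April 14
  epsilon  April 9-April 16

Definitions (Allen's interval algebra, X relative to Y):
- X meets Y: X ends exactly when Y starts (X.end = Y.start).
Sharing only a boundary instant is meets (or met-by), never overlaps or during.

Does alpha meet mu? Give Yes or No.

Yes

alpha = [April 8, April 14], mu = [April 14, April 19].
Actual relation of alpha to mu: meets.
Asked whether 'meets' holds → Yes.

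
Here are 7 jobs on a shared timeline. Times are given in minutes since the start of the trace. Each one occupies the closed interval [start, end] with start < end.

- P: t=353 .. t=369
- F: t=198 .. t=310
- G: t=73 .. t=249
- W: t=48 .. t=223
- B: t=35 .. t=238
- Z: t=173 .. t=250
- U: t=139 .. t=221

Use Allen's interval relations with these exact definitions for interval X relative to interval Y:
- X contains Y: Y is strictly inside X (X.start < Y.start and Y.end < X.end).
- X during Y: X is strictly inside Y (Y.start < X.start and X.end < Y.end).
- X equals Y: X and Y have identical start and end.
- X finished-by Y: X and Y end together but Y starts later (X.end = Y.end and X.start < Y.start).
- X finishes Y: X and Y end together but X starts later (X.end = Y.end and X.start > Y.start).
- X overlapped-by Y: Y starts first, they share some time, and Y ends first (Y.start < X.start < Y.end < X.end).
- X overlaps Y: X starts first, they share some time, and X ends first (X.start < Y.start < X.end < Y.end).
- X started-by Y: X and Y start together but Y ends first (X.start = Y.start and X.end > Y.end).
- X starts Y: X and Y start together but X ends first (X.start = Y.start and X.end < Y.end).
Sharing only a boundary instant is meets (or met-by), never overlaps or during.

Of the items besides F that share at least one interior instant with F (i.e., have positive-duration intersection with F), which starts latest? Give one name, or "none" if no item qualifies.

Target F = [t=198, t=310].
B [t=35, t=238] → overlaps → candidate.
G [t=73, t=249] → overlaps → candidate.
P [t=353, t=369] → after → excluded.
U [t=139, t=221] → overlaps → candidate.
W [t=48, t=223] → overlaps → candidate.
Z [t=173, t=250] → overlaps → candidate.
Among candidates, latest start is t=173 → Z.

Z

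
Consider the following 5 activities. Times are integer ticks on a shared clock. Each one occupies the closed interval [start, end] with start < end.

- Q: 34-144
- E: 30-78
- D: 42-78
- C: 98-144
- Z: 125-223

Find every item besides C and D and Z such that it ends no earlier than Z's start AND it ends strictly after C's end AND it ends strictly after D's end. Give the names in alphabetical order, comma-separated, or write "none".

none

Conditions: its end is no earlier than Z's start (X.end >= 125) AND its end is strictly after C's end (X.end > 144) AND its end is strictly after D's end (X.end > 78).
E: end 78 >= 125? ✗; end 78 > 144? ✗; end 78 > 78? ✗ → no.
Q: end 144 >= 125? ✓; end 144 > 144? ✗; end 144 > 78? ✓ → no.
Result: none.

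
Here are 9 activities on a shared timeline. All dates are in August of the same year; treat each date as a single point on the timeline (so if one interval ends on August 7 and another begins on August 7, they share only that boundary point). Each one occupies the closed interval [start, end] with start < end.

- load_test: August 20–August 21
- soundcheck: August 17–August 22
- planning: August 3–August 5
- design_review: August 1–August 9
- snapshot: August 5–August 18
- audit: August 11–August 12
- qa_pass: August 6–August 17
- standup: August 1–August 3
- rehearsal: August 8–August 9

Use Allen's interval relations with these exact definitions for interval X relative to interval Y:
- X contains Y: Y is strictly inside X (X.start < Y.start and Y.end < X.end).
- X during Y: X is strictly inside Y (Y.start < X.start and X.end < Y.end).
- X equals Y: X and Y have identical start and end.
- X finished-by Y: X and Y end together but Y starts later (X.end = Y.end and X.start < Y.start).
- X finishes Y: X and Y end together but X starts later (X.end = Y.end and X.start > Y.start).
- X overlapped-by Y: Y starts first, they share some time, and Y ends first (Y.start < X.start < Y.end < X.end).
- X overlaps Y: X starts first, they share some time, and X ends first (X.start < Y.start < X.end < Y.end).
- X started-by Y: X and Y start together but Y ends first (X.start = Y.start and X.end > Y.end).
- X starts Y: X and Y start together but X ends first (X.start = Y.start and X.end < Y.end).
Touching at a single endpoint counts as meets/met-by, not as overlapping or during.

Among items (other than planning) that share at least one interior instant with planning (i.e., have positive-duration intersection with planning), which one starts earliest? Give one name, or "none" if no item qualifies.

design_review

Target planning = [August 3, August 5].
audit [August 11, August 12] → after → excluded.
design_review [August 1, August 9] → contains → candidate.
load_test [August 20, August 21] → after → excluded.
qa_pass [August 6, August 17] → after → excluded.
rehearsal [August 8, August 9] → after → excluded.
snapshot [August 5, August 18] → met-by → excluded.
soundcheck [August 17, August 22] → after → excluded.
standup [August 1, August 3] → meets → excluded.
Among candidates, earliest start is August 1 → design_review.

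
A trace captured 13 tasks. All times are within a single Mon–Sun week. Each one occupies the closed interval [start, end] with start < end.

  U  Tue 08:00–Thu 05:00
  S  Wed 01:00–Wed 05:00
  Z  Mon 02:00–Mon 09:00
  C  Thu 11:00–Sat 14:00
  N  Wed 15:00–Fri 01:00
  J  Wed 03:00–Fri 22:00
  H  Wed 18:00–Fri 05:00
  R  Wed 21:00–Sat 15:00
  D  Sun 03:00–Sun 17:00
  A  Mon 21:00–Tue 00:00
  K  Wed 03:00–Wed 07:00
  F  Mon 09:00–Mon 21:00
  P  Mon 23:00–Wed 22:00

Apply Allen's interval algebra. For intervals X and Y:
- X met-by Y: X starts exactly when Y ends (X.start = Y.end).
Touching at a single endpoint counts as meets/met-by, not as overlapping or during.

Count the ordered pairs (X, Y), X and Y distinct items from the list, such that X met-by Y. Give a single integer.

Checking all 156 ordered pairs for relation 'met-by'; matching pairs in alphabetical order:
(A, F): A met-by F ✓
(F, Z): F met-by Z ✓
Count: 2.

2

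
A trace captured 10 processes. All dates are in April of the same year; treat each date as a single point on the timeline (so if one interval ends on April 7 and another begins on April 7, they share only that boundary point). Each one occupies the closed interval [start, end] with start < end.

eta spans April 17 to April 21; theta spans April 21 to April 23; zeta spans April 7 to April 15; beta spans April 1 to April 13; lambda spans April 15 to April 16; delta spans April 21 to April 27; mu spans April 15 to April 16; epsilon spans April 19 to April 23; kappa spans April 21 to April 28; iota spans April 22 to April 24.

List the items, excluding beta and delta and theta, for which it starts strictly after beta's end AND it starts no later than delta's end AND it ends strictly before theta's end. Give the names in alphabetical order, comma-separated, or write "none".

Conditions: its start is strictly after beta's end (X.start > April 13) AND its start is no later than delta's end (X.start <= April 27) AND its end is strictly before theta's end (X.end < April 23).
epsilon: start April 19 > April 13? ✓; start April 19 <= April 27? ✓; end April 23 < April 23? ✗ → no.
eta: start April 17 > April 13? ✓; start April 17 <= April 27? ✓; end April 21 < April 23? ✓ → yes.
iota: start April 22 > April 13? ✓; start April 22 <= April 27? ✓; end April 24 < April 23? ✗ → no.
kappa: start April 21 > April 13? ✓; start April 21 <= April 27? ✓; end April 28 < April 23? ✗ → no.
lambda: start April 15 > April 13? ✓; start April 15 <= April 27? ✓; end April 16 < April 23? ✓ → yes.
mu: start April 15 > April 13? ✓; start April 15 <= April 27? ✓; end April 16 < April 23? ✓ → yes.
zeta: start April 7 > April 13? ✗; start April 7 <= April 27? ✓; end April 15 < April 23? ✓ → no.
Result: eta, lambda, mu.

eta, lambda, mu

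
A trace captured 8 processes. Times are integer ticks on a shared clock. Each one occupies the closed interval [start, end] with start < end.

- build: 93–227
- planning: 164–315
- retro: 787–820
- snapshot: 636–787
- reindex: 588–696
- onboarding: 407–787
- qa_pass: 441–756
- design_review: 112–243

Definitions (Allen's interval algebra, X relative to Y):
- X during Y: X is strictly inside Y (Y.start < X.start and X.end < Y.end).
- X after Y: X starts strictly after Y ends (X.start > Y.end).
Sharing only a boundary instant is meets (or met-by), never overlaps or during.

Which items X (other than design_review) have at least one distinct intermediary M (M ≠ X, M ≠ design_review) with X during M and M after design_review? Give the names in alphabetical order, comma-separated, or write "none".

qa_pass, reindex

Target design_review = [112, 243].
Intermediaries M with M after design_review: onboarding, qa_pass, reindex, retro, snapshot.
Via onboarding — items with X during onboarding: qa_pass, reindex.
Via qa_pass — items with X during qa_pass: reindex.
Via reindex — items with X during reindex: none.
Via retro — items with X during retro: none.
Via snapshot — items with X during snapshot: none.
Union: qa_pass, reindex.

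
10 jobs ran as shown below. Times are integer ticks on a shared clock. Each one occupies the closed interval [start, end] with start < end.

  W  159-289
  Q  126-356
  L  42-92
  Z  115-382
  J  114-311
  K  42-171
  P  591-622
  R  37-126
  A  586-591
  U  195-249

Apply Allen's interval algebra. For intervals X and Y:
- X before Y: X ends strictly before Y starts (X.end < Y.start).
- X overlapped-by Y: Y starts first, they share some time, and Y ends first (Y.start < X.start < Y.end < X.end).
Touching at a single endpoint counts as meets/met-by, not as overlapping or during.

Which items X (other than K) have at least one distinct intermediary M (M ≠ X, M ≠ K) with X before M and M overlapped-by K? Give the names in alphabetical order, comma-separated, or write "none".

L, R

Target K = [42, 171].
Intermediaries M with M overlapped-by K: J, Q, W, Z.
Via J — items with X before J: L.
Via Q — items with X before Q: L.
Via W — items with X before W: L, R.
Via Z — items with X before Z: L.
Union: L, R.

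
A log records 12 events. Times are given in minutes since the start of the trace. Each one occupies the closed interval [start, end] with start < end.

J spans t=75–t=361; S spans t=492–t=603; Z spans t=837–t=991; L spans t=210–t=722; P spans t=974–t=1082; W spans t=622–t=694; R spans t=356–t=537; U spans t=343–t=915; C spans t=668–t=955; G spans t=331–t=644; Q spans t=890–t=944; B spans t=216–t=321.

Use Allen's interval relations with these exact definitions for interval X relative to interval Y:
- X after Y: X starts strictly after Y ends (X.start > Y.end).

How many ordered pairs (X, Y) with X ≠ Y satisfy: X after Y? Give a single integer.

38

Checking all 132 ordered pairs for relation 'after'; matching pairs in alphabetical order:
(C, B): C after B ✓
(C, G): C after G ✓
(C, J): C after J ✓
(C, R): C after R ✓
(C, S): C after S ✓
(G, B): G after B ✓
(P, B): P after B ✓
(P, C): P after C ✓
(P, G): P after G ✓
(P, J): P after J ✓
(P, L): P after L ✓
(P, Q): P after Q ✓
(P, R): P after R ✓
(P, S): P after S ✓
(P, U): P after U ✓
(P, W): P after W ✓
(Q, B): Q after B ✓
(Q, G): Q after G ✓
(Q, J): Q after J ✓
(Q, L): Q after L ✓
(Q, R): Q after R ✓
(Q, S): Q after S ✓
(Q, W): Q after W ✓
(R, B): R after B ✓
... plus 14 further pairs not listed.
Count: 38.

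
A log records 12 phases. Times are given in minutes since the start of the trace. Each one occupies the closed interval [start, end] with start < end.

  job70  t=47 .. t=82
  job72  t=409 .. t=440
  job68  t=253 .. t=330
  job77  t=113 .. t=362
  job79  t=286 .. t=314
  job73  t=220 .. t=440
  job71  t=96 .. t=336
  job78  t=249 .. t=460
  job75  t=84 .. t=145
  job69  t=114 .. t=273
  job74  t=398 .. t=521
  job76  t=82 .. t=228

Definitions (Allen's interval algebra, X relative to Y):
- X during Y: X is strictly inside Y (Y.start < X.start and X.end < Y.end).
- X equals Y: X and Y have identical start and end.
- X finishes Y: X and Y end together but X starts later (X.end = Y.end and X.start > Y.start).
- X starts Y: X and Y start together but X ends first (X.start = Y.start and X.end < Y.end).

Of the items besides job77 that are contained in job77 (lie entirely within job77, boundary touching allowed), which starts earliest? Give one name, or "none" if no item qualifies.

job69

Target job77 = [t=113, t=362].
job68 [t=253, t=330] → during → candidate.
job69 [t=114, t=273] → during → candidate.
job70 [t=47, t=82] → before → excluded.
job71 [t=96, t=336] → overlaps → excluded.
job72 [t=409, t=440] → after → excluded.
job73 [t=220, t=440] → overlapped-by → excluded.
job74 [t=398, t=521] → after → excluded.
job75 [t=84, t=145] → overlaps → excluded.
job76 [t=82, t=228] → overlaps → excluded.
job78 [t=249, t=460] → overlapped-by → excluded.
job79 [t=286, t=314] → during → candidate.
Among candidates, earliest start is t=114 → job69.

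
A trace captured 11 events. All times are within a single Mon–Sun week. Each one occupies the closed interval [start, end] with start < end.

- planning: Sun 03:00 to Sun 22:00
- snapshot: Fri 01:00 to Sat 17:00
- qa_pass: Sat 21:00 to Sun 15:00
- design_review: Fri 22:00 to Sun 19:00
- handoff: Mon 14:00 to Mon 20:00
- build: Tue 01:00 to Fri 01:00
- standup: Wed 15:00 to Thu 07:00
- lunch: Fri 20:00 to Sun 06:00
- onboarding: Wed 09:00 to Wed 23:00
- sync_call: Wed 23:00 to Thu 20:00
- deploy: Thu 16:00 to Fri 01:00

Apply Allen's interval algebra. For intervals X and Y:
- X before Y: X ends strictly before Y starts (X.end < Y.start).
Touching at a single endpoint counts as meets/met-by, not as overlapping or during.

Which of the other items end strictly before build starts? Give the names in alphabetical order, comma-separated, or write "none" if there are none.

Target build = [Tue 01:00, Fri 01:00].
deploy [Thu 16:00, Fri 01:00] → finishes → no.
design_review [Fri 22:00, Sun 19:00] → after → no.
handoff [Mon 14:00, Mon 20:00] → before → yes.
lunch [Fri 20:00, Sun 06:00] → after → no.
onboarding [Wed 09:00, Wed 23:00] → during → no.
planning [Sun 03:00, Sun 22:00] → after → no.
qa_pass [Sat 21:00, Sun 15:00] → after → no.
snapshot [Fri 01:00, Sat 17:00] → met-by → no.
standup [Wed 15:00, Thu 07:00] → during → no.
sync_call [Wed 23:00, Thu 20:00] → during → no.
Result: handoff.

handoff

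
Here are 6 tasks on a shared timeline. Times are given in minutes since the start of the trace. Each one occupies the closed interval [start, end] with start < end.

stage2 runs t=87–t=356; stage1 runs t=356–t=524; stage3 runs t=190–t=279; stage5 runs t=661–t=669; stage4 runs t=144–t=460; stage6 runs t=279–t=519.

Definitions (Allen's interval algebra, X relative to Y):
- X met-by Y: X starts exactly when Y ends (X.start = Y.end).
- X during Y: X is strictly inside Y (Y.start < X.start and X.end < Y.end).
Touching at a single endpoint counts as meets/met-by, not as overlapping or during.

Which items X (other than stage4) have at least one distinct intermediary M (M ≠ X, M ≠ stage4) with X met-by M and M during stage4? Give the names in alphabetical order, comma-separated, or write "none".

Target stage4 = [t=144, t=460].
Intermediaries M with M during stage4: stage3.
Via stage3 — items with X met-by stage3: stage6.
Union: stage6.

stage6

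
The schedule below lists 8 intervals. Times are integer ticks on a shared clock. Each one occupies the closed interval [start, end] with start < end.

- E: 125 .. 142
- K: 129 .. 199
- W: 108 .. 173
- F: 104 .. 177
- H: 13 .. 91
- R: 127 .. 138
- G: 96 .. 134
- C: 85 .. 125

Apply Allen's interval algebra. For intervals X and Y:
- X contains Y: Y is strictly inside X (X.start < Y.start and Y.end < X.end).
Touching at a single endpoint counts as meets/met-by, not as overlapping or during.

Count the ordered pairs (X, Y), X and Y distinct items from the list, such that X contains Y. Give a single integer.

Checking all 56 ordered pairs for relation 'contains'; matching pairs in alphabetical order:
(E, R): E contains R ✓
(F, E): F contains E ✓
(F, R): F contains R ✓
(F, W): F contains W ✓
(W, E): W contains E ✓
(W, R): W contains R ✓
Count: 6.

6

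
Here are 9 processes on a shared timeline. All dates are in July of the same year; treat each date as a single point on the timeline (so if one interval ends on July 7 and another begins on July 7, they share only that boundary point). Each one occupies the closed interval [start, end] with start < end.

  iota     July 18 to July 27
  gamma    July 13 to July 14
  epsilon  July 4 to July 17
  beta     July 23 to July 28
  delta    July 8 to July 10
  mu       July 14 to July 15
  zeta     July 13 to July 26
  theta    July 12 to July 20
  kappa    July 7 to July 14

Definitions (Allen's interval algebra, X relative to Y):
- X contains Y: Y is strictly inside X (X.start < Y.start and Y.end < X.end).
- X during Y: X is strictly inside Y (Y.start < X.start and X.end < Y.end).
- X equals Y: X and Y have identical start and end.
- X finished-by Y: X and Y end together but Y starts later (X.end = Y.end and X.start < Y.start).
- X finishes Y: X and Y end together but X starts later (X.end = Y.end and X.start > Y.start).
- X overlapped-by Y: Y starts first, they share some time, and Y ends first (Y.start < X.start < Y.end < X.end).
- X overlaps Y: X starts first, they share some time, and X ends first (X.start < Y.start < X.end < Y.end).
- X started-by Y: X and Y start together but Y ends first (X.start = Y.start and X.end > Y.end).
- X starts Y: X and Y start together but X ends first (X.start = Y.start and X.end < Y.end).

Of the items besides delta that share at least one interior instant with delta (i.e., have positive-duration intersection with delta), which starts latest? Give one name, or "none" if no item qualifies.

kappa

Target delta = [July 8, July 10].
beta [July 23, July 28] → after → excluded.
epsilon [July 4, July 17] → contains → candidate.
gamma [July 13, July 14] → after → excluded.
iota [July 18, July 27] → after → excluded.
kappa [July 7, July 14] → contains → candidate.
mu [July 14, July 15] → after → excluded.
theta [July 12, July 20] → after → excluded.
zeta [July 13, July 26] → after → excluded.
Among candidates, latest start is July 7 → kappa.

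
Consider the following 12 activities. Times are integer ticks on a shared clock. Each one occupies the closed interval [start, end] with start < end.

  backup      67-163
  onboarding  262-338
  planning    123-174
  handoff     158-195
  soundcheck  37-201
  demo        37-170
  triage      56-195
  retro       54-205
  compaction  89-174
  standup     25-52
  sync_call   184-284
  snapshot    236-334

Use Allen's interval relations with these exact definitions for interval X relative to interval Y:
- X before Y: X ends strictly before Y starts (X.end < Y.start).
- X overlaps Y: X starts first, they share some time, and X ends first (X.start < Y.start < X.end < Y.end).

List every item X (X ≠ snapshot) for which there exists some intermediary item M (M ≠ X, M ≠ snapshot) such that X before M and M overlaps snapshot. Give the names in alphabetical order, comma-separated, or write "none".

Target snapshot = [236, 334].
Intermediaries M with M overlaps snapshot: sync_call.
Via sync_call — items with X before sync_call: backup, compaction, demo, planning, standup.
Union: backup, compaction, demo, planning, standup.

backup, compaction, demo, planning, standup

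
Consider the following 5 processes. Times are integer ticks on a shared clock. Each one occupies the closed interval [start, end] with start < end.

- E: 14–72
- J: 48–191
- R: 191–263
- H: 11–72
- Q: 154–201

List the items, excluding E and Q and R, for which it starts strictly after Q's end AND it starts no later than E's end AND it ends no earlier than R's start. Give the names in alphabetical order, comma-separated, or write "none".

Conditions: its start is strictly after Q's end (X.start > 201) AND its start is no later than E's end (X.start <= 72) AND its end is no earlier than R's start (X.end >= 191).
H: start 11 > 201? ✗; start 11 <= 72? ✓; end 72 >= 191? ✗ → no.
J: start 48 > 201? ✗; start 48 <= 72? ✓; end 191 >= 191? ✓ → no.
Result: none.

none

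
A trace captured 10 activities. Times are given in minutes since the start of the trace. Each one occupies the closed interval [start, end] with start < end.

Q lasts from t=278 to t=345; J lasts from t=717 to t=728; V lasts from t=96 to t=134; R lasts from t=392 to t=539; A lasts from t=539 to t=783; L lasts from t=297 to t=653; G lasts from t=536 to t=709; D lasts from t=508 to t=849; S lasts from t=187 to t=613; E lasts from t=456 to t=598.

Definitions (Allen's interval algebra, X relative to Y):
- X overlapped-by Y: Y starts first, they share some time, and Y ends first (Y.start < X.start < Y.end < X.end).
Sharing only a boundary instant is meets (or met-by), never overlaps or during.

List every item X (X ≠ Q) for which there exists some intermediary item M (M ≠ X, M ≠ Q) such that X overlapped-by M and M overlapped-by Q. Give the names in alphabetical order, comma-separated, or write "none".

A, D, G

Target Q = [t=278, t=345].
Intermediaries M with M overlapped-by Q: L.
Via L — items with X overlapped-by L: A, D, G.
Union: A, D, G.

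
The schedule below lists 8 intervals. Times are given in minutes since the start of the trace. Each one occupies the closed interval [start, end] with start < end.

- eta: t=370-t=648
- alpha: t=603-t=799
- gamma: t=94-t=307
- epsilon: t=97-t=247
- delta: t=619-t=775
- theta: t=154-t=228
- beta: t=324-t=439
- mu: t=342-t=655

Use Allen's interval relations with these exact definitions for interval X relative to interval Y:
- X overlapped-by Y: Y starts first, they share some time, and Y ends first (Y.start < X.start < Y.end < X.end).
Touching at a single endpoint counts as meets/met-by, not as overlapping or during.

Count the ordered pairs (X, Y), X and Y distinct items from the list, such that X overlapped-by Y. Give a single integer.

6

Checking all 56 ordered pairs for relation 'overlapped-by'; matching pairs in alphabetical order:
(alpha, eta): alpha overlapped-by eta ✓
(alpha, mu): alpha overlapped-by mu ✓
(delta, eta): delta overlapped-by eta ✓
(delta, mu): delta overlapped-by mu ✓
(eta, beta): eta overlapped-by beta ✓
(mu, beta): mu overlapped-by beta ✓
Count: 6.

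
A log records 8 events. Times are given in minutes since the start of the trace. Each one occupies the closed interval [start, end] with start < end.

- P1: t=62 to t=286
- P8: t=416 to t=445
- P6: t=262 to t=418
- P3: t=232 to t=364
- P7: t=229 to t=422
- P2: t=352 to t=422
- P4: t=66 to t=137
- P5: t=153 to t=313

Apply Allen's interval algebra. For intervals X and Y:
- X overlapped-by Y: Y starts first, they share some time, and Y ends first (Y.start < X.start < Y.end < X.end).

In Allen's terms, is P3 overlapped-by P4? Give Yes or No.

P3 = [t=232, t=364], P4 = [t=66, t=137].
Actual relation of P3 to P4: after.
Asked whether 'overlapped-by' holds → No.

No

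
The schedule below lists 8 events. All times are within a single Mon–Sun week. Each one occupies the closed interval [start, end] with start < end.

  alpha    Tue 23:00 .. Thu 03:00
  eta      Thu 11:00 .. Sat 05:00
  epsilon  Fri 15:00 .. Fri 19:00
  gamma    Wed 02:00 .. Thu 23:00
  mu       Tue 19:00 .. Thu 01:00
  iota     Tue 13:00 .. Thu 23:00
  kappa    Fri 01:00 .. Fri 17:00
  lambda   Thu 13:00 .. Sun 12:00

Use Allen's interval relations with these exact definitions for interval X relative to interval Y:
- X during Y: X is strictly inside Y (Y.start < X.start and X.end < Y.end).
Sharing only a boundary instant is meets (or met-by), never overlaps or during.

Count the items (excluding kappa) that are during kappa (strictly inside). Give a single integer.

Target kappa = [Fri 01:00, Fri 17:00].
alpha [Tue 23:00, Thu 03:00] → before → no.
epsilon [Fri 15:00, Fri 19:00] → overlapped-by → no.
eta [Thu 11:00, Sat 05:00] → contains → no.
gamma [Wed 02:00, Thu 23:00] → before → no.
iota [Tue 13:00, Thu 23:00] → before → no.
lambda [Thu 13:00, Sun 12:00] → contains → no.
mu [Tue 19:00, Thu 01:00] → before → no.
Total: 0.

0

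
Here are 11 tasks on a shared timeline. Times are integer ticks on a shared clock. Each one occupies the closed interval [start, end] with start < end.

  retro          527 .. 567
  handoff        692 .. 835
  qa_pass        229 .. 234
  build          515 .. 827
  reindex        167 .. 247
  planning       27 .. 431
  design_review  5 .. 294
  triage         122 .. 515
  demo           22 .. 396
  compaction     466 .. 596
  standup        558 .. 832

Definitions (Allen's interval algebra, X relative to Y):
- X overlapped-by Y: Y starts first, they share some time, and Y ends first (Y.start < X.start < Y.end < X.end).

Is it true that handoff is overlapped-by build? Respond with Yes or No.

handoff = [692, 835], build = [515, 827].
Actual relation of handoff to build: overlapped-by.
Asked whether 'overlapped-by' holds → Yes.

Yes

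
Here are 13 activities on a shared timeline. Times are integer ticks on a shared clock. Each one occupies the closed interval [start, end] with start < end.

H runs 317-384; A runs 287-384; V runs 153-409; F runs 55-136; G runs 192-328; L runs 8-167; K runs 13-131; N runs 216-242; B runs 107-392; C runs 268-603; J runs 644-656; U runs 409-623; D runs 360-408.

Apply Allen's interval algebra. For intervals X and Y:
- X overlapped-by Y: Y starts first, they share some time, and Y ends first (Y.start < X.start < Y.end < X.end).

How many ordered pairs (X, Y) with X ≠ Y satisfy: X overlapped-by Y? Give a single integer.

15

Checking all 156 ordered pairs for relation 'overlapped-by'; matching pairs in alphabetical order:
(A, G): A overlapped-by G ✓
(B, F): B overlapped-by F ✓
(B, K): B overlapped-by K ✓
(B, L): B overlapped-by L ✓
(C, B): C overlapped-by B ✓
(C, G): C overlapped-by G ✓
(C, V): C overlapped-by V ✓
(D, A): D overlapped-by A ✓
(D, B): D overlapped-by B ✓
(D, H): D overlapped-by H ✓
(F, K): F overlapped-by K ✓
(H, G): H overlapped-by G ✓
(U, C): U overlapped-by C ✓
(V, B): V overlapped-by B ✓
(V, L): V overlapped-by L ✓
Count: 15.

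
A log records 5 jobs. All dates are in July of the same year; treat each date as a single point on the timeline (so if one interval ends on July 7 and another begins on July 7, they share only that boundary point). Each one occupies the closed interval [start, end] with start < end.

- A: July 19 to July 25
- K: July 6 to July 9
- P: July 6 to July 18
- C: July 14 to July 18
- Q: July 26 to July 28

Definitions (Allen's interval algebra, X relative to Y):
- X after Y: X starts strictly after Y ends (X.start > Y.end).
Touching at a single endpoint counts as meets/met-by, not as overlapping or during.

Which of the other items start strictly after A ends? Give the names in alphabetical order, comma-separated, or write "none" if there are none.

Target A = [July 19, July 25].
C [July 14, July 18] → before → no.
K [July 6, July 9] → before → no.
P [July 6, July 18] → before → no.
Q [July 26, July 28] → after → yes.
Result: Q.

Q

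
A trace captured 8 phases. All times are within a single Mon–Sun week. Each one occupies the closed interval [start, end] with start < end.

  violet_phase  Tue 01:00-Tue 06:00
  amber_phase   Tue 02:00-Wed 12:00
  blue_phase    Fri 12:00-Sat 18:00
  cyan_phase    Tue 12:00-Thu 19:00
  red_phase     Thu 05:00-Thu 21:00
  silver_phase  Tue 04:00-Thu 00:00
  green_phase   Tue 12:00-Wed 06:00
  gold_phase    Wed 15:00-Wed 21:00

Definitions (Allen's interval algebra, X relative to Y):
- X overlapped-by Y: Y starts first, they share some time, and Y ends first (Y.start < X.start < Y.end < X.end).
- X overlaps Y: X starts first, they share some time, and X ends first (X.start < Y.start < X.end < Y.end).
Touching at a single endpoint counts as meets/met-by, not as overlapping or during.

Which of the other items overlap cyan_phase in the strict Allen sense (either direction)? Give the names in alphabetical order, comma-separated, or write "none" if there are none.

amber_phase, red_phase, silver_phase

Target cyan_phase = [Tue 12:00, Thu 19:00].
amber_phase [Tue 02:00, Wed 12:00] → overlaps → yes.
blue_phase [Fri 12:00, Sat 18:00] → after → no.
gold_phase [Wed 15:00, Wed 21:00] → during → no.
green_phase [Tue 12:00, Wed 06:00] → starts → no.
red_phase [Thu 05:00, Thu 21:00] → overlapped-by → yes.
silver_phase [Tue 04:00, Thu 00:00] → overlaps → yes.
violet_phase [Tue 01:00, Tue 06:00] → before → no.
Result: amber_phase, red_phase, silver_phase.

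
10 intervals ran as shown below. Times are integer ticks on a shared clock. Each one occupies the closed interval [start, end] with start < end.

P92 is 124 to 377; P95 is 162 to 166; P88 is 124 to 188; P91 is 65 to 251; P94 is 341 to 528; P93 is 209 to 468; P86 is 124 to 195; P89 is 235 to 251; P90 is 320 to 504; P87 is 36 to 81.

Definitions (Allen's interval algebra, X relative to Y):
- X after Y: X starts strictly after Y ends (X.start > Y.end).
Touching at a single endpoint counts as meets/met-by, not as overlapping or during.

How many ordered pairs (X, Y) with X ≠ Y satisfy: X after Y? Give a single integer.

24

Checking all 90 ordered pairs for relation 'after'; matching pairs in alphabetical order:
(P86, P87): P86 after P87 ✓
(P88, P87): P88 after P87 ✓
(P89, P86): P89 after P86 ✓
(P89, P87): P89 after P87 ✓
(P89, P88): P89 after P88 ✓
(P89, P95): P89 after P95 ✓
(P90, P86): P90 after P86 ✓
(P90, P87): P90 after P87 ✓
(P90, P88): P90 after P88 ✓
(P90, P89): P90 after P89 ✓
(P90, P91): P90 after P91 ✓
(P90, P95): P90 after P95 ✓
(P92, P87): P92 after P87 ✓
(P93, P86): P93 after P86 ✓
(P93, P87): P93 after P87 ✓
(P93, P88): P93 after P88 ✓
(P93, P95): P93 after P95 ✓
(P94, P86): P94 after P86 ✓
(P94, P87): P94 after P87 ✓
(P94, P88): P94 after P88 ✓
(P94, P89): P94 after P89 ✓
(P94, P91): P94 after P91 ✓
(P94, P95): P94 after P95 ✓
(P95, P87): P95 after P87 ✓
Count: 24.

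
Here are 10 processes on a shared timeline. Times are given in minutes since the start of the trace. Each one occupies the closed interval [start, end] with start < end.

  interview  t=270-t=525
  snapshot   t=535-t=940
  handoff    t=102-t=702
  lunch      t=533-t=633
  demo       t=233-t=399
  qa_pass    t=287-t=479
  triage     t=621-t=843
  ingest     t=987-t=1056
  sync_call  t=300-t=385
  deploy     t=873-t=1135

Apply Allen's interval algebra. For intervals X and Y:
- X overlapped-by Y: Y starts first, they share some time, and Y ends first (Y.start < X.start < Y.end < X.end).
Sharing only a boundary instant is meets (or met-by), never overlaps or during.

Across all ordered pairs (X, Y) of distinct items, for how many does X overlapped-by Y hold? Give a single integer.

7

Checking all 90 ordered pairs for relation 'overlapped-by'; matching pairs in alphabetical order:
(deploy, snapshot): deploy overlapped-by snapshot ✓
(interview, demo): interview overlapped-by demo ✓
(qa_pass, demo): qa_pass overlapped-by demo ✓
(snapshot, handoff): snapshot overlapped-by handoff ✓
(snapshot, lunch): snapshot overlapped-by lunch ✓
(triage, handoff): triage overlapped-by handoff ✓
(triage, lunch): triage overlapped-by lunch ✓
Count: 7.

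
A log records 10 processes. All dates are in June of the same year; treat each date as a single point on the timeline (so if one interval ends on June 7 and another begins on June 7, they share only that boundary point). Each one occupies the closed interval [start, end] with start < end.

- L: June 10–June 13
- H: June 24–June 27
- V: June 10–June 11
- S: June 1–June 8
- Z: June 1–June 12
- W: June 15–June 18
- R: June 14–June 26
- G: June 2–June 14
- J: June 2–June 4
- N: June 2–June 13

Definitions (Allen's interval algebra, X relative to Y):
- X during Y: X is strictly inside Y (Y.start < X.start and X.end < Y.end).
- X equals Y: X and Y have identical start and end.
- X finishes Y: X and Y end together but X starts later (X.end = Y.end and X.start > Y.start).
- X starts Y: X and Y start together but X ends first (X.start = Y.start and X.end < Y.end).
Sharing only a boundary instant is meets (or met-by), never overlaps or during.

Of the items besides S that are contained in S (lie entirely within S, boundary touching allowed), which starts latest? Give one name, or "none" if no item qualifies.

J

Target S = [June 1, June 8].
G [June 2, June 14] → overlapped-by → excluded.
H [June 24, June 27] → after → excluded.
J [June 2, June 4] → during → candidate.
L [June 10, June 13] → after → excluded.
N [June 2, June 13] → overlapped-by → excluded.
R [June 14, June 26] → after → excluded.
V [June 10, June 11] → after → excluded.
W [June 15, June 18] → after → excluded.
Z [June 1, June 12] → started-by → excluded.
Among candidates, latest start is June 2 → J.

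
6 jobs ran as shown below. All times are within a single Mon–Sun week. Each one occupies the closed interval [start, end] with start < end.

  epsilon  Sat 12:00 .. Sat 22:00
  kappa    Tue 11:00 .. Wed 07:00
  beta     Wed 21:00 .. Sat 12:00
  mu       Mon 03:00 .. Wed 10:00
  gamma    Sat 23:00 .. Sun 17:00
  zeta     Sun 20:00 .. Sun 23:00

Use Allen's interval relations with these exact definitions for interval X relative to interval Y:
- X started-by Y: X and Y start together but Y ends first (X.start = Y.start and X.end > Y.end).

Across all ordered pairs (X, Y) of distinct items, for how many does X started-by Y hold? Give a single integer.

Checking all 30 ordered pairs for relation 'started-by'; matching pairs in alphabetical order:
No pair satisfies it.
Count: 0.

0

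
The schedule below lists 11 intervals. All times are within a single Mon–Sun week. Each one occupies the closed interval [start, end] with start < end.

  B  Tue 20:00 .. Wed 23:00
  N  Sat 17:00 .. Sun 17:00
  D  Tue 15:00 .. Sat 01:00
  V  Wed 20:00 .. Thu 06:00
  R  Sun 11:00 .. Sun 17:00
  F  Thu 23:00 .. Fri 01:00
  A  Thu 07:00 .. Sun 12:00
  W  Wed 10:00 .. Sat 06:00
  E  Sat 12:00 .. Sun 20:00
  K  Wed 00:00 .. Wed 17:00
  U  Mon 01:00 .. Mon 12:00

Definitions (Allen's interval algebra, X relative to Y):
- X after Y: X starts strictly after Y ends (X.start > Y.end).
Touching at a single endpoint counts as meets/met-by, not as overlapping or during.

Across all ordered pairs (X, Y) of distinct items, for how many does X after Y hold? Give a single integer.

35

Checking all 110 ordered pairs for relation 'after'; matching pairs in alphabetical order:
(A, B): A after B ✓
(A, K): A after K ✓
(A, U): A after U ✓
(A, V): A after V ✓
(B, U): B after U ✓
(D, U): D after U ✓
(E, B): E after B ✓
(E, D): E after D ✓
(E, F): E after F ✓
(E, K): E after K ✓
(E, U): E after U ✓
(E, V): E after V ✓
(E, W): E after W ✓
(F, B): F after B ✓
(F, K): F after K ✓
(F, U): F after U ✓
(F, V): F after V ✓
(K, U): K after U ✓
(N, B): N after B ✓
(N, D): N after D ✓
(N, F): N after F ✓
(N, K): N after K ✓
(N, U): N after U ✓
(N, V): N after V ✓
... plus 11 further pairs not listed.
Count: 35.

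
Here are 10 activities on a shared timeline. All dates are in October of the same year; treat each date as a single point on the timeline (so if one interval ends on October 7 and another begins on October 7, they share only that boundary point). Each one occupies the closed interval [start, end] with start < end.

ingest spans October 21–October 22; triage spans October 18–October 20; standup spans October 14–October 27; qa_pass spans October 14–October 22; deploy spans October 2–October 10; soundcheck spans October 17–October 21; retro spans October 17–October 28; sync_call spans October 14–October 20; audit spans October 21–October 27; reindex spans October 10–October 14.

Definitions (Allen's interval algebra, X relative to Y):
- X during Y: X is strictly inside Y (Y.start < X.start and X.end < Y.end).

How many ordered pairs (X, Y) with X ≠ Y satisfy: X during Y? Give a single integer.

Checking all 90 ordered pairs for relation 'during'; matching pairs in alphabetical order:
(audit, retro): audit during retro ✓
(ingest, retro): ingest during retro ✓
(ingest, standup): ingest during standup ✓
(soundcheck, qa_pass): soundcheck during qa_pass ✓
(soundcheck, standup): soundcheck during standup ✓
(triage, qa_pass): triage during qa_pass ✓
(triage, retro): triage during retro ✓
(triage, soundcheck): triage during soundcheck ✓
(triage, standup): triage during standup ✓
Count: 9.

9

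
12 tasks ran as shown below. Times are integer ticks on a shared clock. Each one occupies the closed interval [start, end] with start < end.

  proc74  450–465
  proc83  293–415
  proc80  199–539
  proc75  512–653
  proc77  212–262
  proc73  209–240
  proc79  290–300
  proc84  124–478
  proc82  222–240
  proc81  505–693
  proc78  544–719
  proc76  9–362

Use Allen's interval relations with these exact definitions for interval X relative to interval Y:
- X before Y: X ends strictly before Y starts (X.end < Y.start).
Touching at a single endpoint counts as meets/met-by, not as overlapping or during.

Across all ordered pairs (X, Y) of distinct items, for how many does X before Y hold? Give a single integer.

Checking all 132 ordered pairs for relation 'before'; matching pairs in alphabetical order:
(proc73, proc74): proc73 before proc74 ✓
(proc73, proc75): proc73 before proc75 ✓
(proc73, proc78): proc73 before proc78 ✓
(proc73, proc79): proc73 before proc79 ✓
(proc73, proc81): proc73 before proc81 ✓
(proc73, proc83): proc73 before proc83 ✓
(proc74, proc75): proc74 before proc75 ✓
(proc74, proc78): proc74 before proc78 ✓
(proc74, proc81): proc74 before proc81 ✓
(proc76, proc74): proc76 before proc74 ✓
(proc76, proc75): proc76 before proc75 ✓
(proc76, proc78): proc76 before proc78 ✓
(proc76, proc81): proc76 before proc81 ✓
(proc77, proc74): proc77 before proc74 ✓
(proc77, proc75): proc77 before proc75 ✓
(proc77, proc78): proc77 before proc78 ✓
(proc77, proc79): proc77 before proc79 ✓
(proc77, proc81): proc77 before proc81 ✓
(proc77, proc83): proc77 before proc83 ✓
(proc79, proc74): proc79 before proc74 ✓
(proc79, proc75): proc79 before proc75 ✓
(proc79, proc78): proc79 before proc78 ✓
(proc79, proc81): proc79 before proc81 ✓
(proc80, proc78): proc80 before proc78 ✓
... plus 13 further pairs not listed.
Count: 37.

37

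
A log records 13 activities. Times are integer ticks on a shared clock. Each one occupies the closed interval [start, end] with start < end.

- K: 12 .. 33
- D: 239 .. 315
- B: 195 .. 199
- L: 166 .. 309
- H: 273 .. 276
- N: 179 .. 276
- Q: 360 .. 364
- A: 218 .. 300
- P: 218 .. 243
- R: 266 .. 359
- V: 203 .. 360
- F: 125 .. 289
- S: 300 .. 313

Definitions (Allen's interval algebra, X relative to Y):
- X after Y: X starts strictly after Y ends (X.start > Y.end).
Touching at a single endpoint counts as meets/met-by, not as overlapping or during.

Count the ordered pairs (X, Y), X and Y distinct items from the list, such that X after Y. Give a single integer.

Checking all 156 ordered pairs for relation 'after'; matching pairs in alphabetical order:
(A, B): A after B ✓
(A, K): A after K ✓
(B, K): B after K ✓
(D, B): D after B ✓
(D, K): D after K ✓
(F, K): F after K ✓
(H, B): H after B ✓
(H, K): H after K ✓
(H, P): H after P ✓
(L, K): L after K ✓
(N, K): N after K ✓
(P, B): P after B ✓
(P, K): P after K ✓
(Q, A): Q after A ✓
(Q, B): Q after B ✓
(Q, D): Q after D ✓
(Q, F): Q after F ✓
(Q, H): Q after H ✓
(Q, K): Q after K ✓
(Q, L): Q after L ✓
(Q, N): Q after N ✓
(Q, P): Q after P ✓
(Q, R): Q after R ✓
(Q, S): Q after S ✓
... plus 11 further pairs not listed.
Count: 35.

35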